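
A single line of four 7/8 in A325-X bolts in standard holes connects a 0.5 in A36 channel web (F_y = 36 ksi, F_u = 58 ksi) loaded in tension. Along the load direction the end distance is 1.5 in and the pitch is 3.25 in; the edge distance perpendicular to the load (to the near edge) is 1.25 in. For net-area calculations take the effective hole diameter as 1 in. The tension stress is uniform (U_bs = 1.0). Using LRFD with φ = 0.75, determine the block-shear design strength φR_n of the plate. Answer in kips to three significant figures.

Shear plane L_v = 1.5 + 3·3.25 = 11.25 in; A_gv = 11.25 × 0.5 = 5.625 in².
A_nv = (11.25 − 3.5·1) × 0.5 = 3.875 in².
A_nt = (1.25 − 0.5·1) × 0.5 = 0.375 in².
0.6 F_u A_nv = 134.8 kips; 0.6 F_y A_gv = 121.5 kips → shear yielding governs the shear term.
R_n = 121.5 + 1.0 × 58 × 0.375 = 143.2 kips.
Design strength φR_n = 0.75 × 143.2 = 107 kips.

107 kips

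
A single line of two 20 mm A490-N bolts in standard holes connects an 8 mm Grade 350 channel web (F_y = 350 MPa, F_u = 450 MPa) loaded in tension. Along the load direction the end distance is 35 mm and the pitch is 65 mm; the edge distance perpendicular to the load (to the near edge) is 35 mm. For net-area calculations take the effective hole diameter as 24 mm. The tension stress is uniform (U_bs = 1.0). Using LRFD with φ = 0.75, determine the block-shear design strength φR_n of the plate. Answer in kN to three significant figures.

166 kN

Shear plane L_v = 35 + 1·65 = 100 mm; A_gv = 100 × 8 = 800 mm².
A_nv = (100 − 1.5·24) × 8 = 512 mm².
A_nt = (35 − 0.5·24) × 8 = 184 mm².
0.6 F_u A_nv = 138.2 kN; 0.6 F_y A_gv = 168 kN → shear rupture governs the shear term.
R_n = 138.2 + 1.0 × 450 × 184 / 1000 = 221 kN.
Design strength φR_n = 0.75 × 221 = 166 kN.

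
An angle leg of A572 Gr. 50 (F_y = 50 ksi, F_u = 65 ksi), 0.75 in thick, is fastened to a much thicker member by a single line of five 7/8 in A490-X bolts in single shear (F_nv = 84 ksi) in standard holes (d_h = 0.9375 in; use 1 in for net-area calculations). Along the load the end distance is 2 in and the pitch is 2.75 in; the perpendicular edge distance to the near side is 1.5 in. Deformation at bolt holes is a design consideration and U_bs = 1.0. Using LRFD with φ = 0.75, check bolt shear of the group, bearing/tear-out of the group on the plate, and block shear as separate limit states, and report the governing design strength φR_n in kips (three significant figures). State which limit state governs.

189 kips (bolt shear governs)

Bolt shear: A_b = π·0.875²/4 = 0.6013 in²; R_n = 84 × 0.6013 × 5 × 1 = 252.6 kips → 0.75 × 252.6 = 189 kips.
Bearing: edge l_c = 1.531, r_n = 89.58 kips; interior l_c = 1.812, r_n = 102.4 kips; R_n = 89.58 + 4·102.4 = 499.1 kips → 374 kips.
Block shear: A_gv = 9.75, A_nv = 6.375, A_nt = 0.75 in²; R_n = min(0.6F_uA_nv, 0.6F_yA_gv) + U_bs·F_u·A_nt = 297.4 kips → 223 kips.
Bolt shear governs: 189 kips.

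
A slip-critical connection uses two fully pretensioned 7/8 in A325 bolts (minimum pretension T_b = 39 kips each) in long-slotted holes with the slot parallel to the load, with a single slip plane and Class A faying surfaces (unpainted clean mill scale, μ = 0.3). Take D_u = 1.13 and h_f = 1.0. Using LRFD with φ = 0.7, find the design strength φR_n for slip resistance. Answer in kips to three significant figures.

R_n = μ · D_u · h_f · T_b · n_s · n_b = 0.3 × 1.13 × 1.0 × 39 × 1 × 2 = 26.44 kips.
Design strength φR_n = 0.7 × 26.44 = 18.5 kips.

18.5 kips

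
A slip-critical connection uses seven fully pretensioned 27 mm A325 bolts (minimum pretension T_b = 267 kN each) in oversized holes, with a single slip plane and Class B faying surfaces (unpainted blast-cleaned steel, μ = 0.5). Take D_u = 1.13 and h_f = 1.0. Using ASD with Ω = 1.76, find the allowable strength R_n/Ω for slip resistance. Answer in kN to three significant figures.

600 kN

R_n = μ · D_u · h_f · T_b · n_s · n_b = 0.5 × 1.13 × 1.0 × 267 × 1 × 7 = 1056 kN.
Allowable strength R_n/Ω = 1056 / 1.76 = 600 kN.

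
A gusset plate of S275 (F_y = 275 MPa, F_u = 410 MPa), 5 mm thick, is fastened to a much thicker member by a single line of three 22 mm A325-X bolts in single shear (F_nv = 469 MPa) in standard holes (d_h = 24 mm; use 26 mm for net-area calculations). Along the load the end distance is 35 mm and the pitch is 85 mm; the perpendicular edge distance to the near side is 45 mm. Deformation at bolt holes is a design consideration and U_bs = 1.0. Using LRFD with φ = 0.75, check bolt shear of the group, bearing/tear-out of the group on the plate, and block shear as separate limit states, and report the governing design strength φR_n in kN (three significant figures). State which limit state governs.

176 kN (block shear governs)

Bolt shear: A_b = π·22²/4 = 380.1 mm²; R_n = 469 × 380.1 × 3 × 1 / 1000 = 534.8 kN → 0.75 × 534.8 = 401 kN.
Bearing: edge l_c = 23, r_n = 56.58 kN; interior l_c = 61, r_n = 108.2 kN; R_n = 56.58 + 2·108.2 = 273.1 kN → 205 kN.
Block shear: A_gv = 1025, A_nv = 700, A_nt = 160 mm²; R_n = min(0.6F_uA_nv, 0.6F_yA_gv) + U_bs·F_u·A_nt = 234.7 kN → 176 kN.
Block shear governs: 176 kN.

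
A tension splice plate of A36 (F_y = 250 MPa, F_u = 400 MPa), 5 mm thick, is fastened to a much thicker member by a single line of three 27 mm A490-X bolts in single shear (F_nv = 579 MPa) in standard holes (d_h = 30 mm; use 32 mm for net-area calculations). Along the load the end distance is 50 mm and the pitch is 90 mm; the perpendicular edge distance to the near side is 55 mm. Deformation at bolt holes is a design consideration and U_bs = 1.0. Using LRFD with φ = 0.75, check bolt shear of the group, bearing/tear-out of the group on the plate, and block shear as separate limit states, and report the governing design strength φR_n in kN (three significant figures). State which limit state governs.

Bolt shear: A_b = π·27²/4 = 572.6 mm²; R_n = 579 × 572.6 × 3 × 1 / 1000 = 994.5 kN → 0.75 × 994.5 = 746 kN.
Bearing: edge l_c = 35, r_n = 84 kN; interior l_c = 60, r_n = 129.6 kN; R_n = 84 + 2·129.6 = 343.2 kN → 257 kN.
Block shear: A_gv = 1150, A_nv = 750, A_nt = 195 mm²; R_n = min(0.6F_uA_nv, 0.6F_yA_gv) + U_bs·F_u·A_nt = 250.5 kN → 188 kN.
Block shear governs: 188 kN.

188 kN (block shear governs)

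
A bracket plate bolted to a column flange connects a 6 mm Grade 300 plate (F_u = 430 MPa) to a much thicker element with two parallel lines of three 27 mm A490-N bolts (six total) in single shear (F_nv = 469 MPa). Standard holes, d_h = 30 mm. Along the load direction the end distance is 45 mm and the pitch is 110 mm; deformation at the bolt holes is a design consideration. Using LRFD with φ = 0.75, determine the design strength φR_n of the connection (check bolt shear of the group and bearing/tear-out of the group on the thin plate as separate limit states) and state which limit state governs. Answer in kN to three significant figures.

Bolt shear: A_b = π·27²/4 = 572.6 mm²; R_n = 469 × 572.6 × 6 × 1 / 1000 = 1611 kN → 0.75 × 1611 = 1210 kN.
Bearing (1.2 l_c t F_u ≤ 2.4 d t F_u): upper limit = 2.4·27·6·430 / 1000 = 167.2 kN.
  Edge l_c = 45 − 30/2 = 30 → r_n = 92.88 kN; interior l_c = 110 − 30 = 80 → r_n = 167.2 kN.
  R_n,bearing = 2·92.88 + 4·167.2 = 854.5 kN → 0.75 × 854.5 = 641 kN.
Bearing governs: 641 kN.

641 kN (bearing governs)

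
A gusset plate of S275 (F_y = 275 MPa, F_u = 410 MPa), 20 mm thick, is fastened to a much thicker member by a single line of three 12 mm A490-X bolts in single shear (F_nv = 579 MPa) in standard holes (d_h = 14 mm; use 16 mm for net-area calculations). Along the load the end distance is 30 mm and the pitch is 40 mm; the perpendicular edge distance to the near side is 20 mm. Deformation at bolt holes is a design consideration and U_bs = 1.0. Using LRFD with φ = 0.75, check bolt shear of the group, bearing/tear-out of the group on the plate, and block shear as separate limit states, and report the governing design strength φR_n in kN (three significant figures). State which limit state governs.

Bolt shear: A_b = π·12²/4 = 113.1 mm²; R_n = 579 × 113.1 × 3 × 1 / 1000 = 196.5 kN → 0.75 × 196.5 = 147 kN.
Bearing: edge l_c = 23, r_n = 226.3 kN; interior l_c = 26, r_n = 236.2 kN; R_n = 226.3 + 2·236.2 = 698.6 kN → 524 kN.
Block shear: A_gv = 2200, A_nv = 1400, A_nt = 240 mm²; R_n = min(0.6F_uA_nv, 0.6F_yA_gv) + U_bs·F_u·A_nt = 442.8 kN → 332 kN.
Bolt shear governs: 147 kN.

147 kN (bolt shear governs)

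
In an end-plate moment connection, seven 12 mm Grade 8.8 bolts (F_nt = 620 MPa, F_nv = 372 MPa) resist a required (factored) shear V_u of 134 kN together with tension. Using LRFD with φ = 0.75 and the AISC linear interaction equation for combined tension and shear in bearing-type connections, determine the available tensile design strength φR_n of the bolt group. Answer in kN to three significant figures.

255 kN

A_b = π·12²/4 = 113.1 mm²; f_rv = 134 × 1000 / (7 × 113.1) = 169.3 MPa.
F'_nt = 1.3 F_nt − (F_nt / φF_nv) f_rv = 1.3·620 − (620/(0.75·372))·169.3 = 429.9 MPa, capped at F_nt → F'_nt = 429.9 MPa.
R_n = F'_nt · A_b · n = 429.9 × 113.1 × 7 / 1000 = 340.3 kN.
Design strength φR_n = 0.75 × 340.3 = 255 kN.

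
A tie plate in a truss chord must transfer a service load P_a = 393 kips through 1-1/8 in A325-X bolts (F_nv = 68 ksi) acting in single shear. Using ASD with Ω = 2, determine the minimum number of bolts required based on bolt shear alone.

A_b = π·1.125²/4 = 0.994 in².
Per-bolt allowable strength R_n/Ω = 68 × 0.994 × 1 / 2 = 33.8 kips.
n ≥ 393 / 33.8 = 11.63 → use 12 bolts.

12 bolts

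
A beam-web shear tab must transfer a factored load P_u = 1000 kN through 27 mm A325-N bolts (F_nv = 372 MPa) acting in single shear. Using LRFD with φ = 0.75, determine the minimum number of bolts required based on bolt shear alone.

A_b = π·27²/4 = 572.6 mm².
Per-bolt design strength φR_n = 0.75 × 372 × 572.6 × 1 / 1000 = 159.7 kN.
n ≥ 1000 / 159.7 = 6.26 → use 7 bolts.

7 bolts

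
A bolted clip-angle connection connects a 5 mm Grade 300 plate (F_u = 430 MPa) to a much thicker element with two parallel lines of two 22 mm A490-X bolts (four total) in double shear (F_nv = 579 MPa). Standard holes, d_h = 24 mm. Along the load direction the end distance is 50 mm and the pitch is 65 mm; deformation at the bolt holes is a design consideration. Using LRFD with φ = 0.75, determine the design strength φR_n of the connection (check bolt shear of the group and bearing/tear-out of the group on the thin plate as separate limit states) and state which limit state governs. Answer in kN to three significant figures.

306 kN (bearing governs)

Bolt shear: A_b = π·22²/4 = 380.1 mm²; R_n = 579 × 380.1 × 4 × 2 / 1000 = 1761 kN → 0.75 × 1761 = 1320 kN.
Bearing (1.2 l_c t F_u ≤ 2.4 d t F_u): upper limit = 2.4·22·5·430 / 1000 = 113.5 kN.
  Edge l_c = 50 − 24/2 = 38 → r_n = 98.04 kN; interior l_c = 65 − 24 = 41 → r_n = 105.8 kN.
  R_n,bearing = 2·98.04 + 2·105.8 = 407.6 kN → 0.75 × 407.6 = 306 kN.
Bearing governs: 306 kN.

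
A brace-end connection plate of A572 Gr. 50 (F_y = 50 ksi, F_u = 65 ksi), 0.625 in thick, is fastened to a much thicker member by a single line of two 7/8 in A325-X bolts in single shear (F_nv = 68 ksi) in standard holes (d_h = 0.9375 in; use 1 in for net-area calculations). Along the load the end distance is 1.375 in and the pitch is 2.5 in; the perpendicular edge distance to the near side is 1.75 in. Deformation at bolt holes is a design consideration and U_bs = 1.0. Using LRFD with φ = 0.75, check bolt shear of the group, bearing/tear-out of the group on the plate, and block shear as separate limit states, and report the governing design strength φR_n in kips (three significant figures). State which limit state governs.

Bolt shear: A_b = π·0.875²/4 = 0.6013 in²; R_n = 68 × 0.6013 × 2 × 1 = 81.78 kips → 0.75 × 81.78 = 61.3 kips.
Bearing: edge l_c = 0.9062, r_n = 44.18 kips; interior l_c = 1.562, r_n = 76.17 kips; R_n = 44.18 + 1·76.17 = 120.4 kips → 90.3 kips.
Block shear: A_gv = 2.422, A_nv = 1.484, A_nt = 0.7812 in²; R_n = min(0.6F_uA_nv, 0.6F_yA_gv) + U_bs·F_u·A_nt = 108.7 kips → 81.5 kips.
Bolt shear governs: 61.3 kips.

61.3 kips (bolt shear governs)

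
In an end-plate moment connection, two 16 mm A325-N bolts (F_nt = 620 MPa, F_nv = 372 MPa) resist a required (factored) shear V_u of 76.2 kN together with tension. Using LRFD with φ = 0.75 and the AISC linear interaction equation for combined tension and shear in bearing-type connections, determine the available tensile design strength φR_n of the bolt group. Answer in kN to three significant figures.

116 kN

A_b = π·16²/4 = 201.1 mm²; f_rv = 76.2 × 1000 / (2 × 201.1) = 189.5 MPa.
F'_nt = 1.3 F_nt − (F_nt / φF_nv) f_rv = 1.3·620 − (620/(0.75·372))·189.5 = 384.9 MPa, capped at F_nt → F'_nt = 384.9 MPa.
R_n = F'_nt · A_b · n = 384.9 × 201.1 × 2 / 1000 = 154.8 kN.
Design strength φR_n = 0.75 × 154.8 = 116 kN.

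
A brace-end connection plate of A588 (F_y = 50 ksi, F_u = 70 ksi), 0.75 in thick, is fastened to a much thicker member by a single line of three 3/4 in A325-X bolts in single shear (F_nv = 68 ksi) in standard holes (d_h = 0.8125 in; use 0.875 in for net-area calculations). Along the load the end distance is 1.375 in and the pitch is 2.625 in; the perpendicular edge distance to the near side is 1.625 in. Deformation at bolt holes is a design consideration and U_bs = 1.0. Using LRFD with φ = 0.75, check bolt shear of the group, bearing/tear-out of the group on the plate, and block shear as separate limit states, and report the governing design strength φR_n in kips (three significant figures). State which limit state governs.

Bolt shear: A_b = π·0.75²/4 = 0.4418 in²; R_n = 68 × 0.4418 × 3 × 1 = 90.12 kips → 0.75 × 90.12 = 67.6 kips.
Bearing: edge l_c = 0.9688, r_n = 61.03 kips; interior l_c = 1.812, r_n = 94.5 kips; R_n = 61.03 + 2·94.5 = 250 kips → 188 kips.
Block shear: A_gv = 4.969, A_nv = 3.328, A_nt = 0.8906 in²; R_n = min(0.6F_uA_nv, 0.6F_yA_gv) + U_bs·F_u·A_nt = 202.1 kips → 152 kips.
Bolt shear governs: 67.6 kips.

67.6 kips (bolt shear governs)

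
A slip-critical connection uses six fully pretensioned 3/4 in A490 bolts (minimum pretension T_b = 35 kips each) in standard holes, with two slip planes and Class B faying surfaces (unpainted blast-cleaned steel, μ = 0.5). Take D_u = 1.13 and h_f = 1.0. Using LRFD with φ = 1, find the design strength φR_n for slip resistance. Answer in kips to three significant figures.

237 kips

R_n = μ · D_u · h_f · T_b · n_s · n_b = 0.5 × 1.13 × 1.0 × 35 × 2 × 6 = 237.3 kips.
Design strength φR_n = 1 × 237.3 = 237 kips.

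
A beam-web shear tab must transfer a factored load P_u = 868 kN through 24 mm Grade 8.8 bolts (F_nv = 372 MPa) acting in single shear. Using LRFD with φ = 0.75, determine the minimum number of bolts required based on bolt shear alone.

A_b = π·24²/4 = 452.4 mm².
Per-bolt design strength φR_n = 0.75 × 372 × 452.4 × 1 / 1000 = 126.2 kN.
n ≥ 868 / 126.2 = 6.877 → use 7 bolts.

7 bolts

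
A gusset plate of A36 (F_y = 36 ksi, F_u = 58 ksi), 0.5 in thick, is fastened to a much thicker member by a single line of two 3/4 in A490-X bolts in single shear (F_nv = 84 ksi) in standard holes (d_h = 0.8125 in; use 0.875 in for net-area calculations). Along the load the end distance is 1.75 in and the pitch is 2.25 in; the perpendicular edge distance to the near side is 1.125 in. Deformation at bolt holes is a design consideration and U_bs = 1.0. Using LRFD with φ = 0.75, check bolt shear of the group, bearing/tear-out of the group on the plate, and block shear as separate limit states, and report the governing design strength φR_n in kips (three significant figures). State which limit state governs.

Bolt shear: A_b = π·0.75²/4 = 0.4418 in²; R_n = 84 × 0.4418 × 2 × 1 = 74.22 kips → 0.75 × 74.22 = 55.7 kips.
Bearing: edge l_c = 1.344, r_n = 46.76 kips; interior l_c = 1.438, r_n = 50.02 kips; R_n = 46.76 + 1·50.02 = 96.79 kips → 72.6 kips.
Block shear: A_gv = 2, A_nv = 1.344, A_nt = 0.3438 in²; R_n = min(0.6F_uA_nv, 0.6F_yA_gv) + U_bs·F_u·A_nt = 63.14 kips → 47.4 kips.
Block shear governs: 47.4 kips.

47.4 kips (block shear governs)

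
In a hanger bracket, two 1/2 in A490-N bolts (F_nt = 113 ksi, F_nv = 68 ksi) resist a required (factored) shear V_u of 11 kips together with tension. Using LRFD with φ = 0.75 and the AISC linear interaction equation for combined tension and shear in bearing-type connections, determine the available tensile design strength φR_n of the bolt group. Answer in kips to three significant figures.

A_b = π·0.5²/4 = 0.1963 in²; f_rv = 11 / (2 × 0.1963) = 28.01 ksi.
F'_nt = 1.3 F_nt − (F_nt / φF_nv) f_rv = 1.3·113 − (113/(0.75·68))·28.01 = 84.84 ksi, capped at F_nt → F'_nt = 84.84 ksi.
R_n = F'_nt · A_b · n = 84.84 × 0.1963 × 2 = 33.31 kips.
Design strength φR_n = 0.75 × 33.31 = 25 kips.

25 kips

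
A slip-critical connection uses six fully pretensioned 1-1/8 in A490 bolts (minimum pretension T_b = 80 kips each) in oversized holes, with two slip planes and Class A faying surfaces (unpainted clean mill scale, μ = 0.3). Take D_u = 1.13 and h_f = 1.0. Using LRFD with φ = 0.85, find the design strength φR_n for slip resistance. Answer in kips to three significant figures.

R_n = μ · D_u · h_f · T_b · n_s · n_b = 0.3 × 1.13 × 1.0 × 80 × 2 × 6 = 325.4 kips.
Design strength φR_n = 0.85 × 325.4 = 277 kips.

277 kips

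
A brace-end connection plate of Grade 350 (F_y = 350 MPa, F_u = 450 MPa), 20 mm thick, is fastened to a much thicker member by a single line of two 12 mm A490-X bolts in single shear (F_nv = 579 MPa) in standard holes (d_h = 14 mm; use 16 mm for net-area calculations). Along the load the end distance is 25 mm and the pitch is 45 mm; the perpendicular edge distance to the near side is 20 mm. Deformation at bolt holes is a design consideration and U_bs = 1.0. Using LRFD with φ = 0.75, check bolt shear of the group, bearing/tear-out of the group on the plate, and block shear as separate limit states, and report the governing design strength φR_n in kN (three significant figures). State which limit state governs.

98.2 kN (bolt shear governs)

Bolt shear: A_b = π·12²/4 = 113.1 mm²; R_n = 579 × 113.1 × 2 × 1 / 1000 = 131 kN → 0.75 × 131 = 98.2 kN.
Bearing: edge l_c = 18, r_n = 194.4 kN; interior l_c = 31, r_n = 259.2 kN; R_n = 194.4 + 1·259.2 = 453.6 kN → 340 kN.
Block shear: A_gv = 1400, A_nv = 920, A_nt = 240 mm²; R_n = min(0.6F_uA_nv, 0.6F_yA_gv) + U_bs·F_u·A_nt = 356.4 kN → 267 kN.
Bolt shear governs: 98.2 kN.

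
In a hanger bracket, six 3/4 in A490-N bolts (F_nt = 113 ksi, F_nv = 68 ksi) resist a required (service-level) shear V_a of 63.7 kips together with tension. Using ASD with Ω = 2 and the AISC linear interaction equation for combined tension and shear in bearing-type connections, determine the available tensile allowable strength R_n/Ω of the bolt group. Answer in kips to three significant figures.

A_b = π·0.75²/4 = 0.4418 in²; f_rv = 63.7 / (6 × 0.4418) = 24.03 ksi.
F'_nt = 1.3 F_nt − (Ω F_nt / F_nv) f_rv = 1.3·113 − (2·113/68)·24.03 = 67.03 ksi, capped at F_nt → F'_nt = 67.03 ksi.
R_n = F'_nt · A_b · n = 67.03 × 0.4418 × 6 = 177.7 kips.
Allowable strength R_n/Ω = 177.7 / 2 = 88.8 kips.

88.8 kips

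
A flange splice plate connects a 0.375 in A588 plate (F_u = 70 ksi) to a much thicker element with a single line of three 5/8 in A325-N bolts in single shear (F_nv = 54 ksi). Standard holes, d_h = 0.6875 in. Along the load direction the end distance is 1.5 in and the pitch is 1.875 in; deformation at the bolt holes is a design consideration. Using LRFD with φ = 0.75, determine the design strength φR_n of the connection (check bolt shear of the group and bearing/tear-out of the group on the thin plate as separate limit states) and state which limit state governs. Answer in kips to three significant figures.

37.3 kips (bolt shear governs)

Bolt shear: A_b = π·0.625²/4 = 0.3068 in²; R_n = 54 × 0.3068 × 3 × 1 = 49.7 kips → 0.75 × 49.7 = 37.3 kips.
Bearing (1.2 l_c t F_u ≤ 2.4 d t F_u): upper limit = 2.4·0.625·0.375·70 = 39.38 kips.
  Edge l_c = 1.5 − 0.6875/2 = 1.156 → r_n = 36.42 kips; interior l_c = 1.875 − 0.6875 = 1.188 → r_n = 37.41 kips.
  R_n,bearing = 1·36.42 + 2·37.41 = 111.2 kips → 0.75 × 111.2 = 83.4 kips.
Bolt shear governs: 37.3 kips.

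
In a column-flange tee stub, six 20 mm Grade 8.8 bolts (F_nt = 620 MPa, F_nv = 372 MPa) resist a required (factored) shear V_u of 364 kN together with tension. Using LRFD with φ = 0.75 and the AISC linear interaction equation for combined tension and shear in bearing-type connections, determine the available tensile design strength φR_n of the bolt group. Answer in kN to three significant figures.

533 kN

A_b = π·20²/4 = 314.2 mm²; f_rv = 364 × 1000 / (6 × 314.2) = 193.1 MPa.
F'_nt = 1.3 F_nt − (F_nt / φF_nv) f_rv = 1.3·620 − (620/(0.75·372))·193.1 = 376.9 MPa, capped at F_nt → F'_nt = 376.9 MPa.
R_n = F'_nt · A_b · n = 376.9 × 314.2 × 6 / 1000 = 710.4 kN.
Design strength φR_n = 0.75 × 710.4 = 533 kN.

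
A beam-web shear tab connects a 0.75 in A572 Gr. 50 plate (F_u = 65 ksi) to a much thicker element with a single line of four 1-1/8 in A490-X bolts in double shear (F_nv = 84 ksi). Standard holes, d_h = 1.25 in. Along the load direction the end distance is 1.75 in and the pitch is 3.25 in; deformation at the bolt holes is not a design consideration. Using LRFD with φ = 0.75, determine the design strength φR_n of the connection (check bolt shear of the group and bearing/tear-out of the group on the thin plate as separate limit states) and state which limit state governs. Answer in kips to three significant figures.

391 kips (bearing governs)

Bolt shear: A_b = π·1.125²/4 = 0.994 in²; R_n = 84 × 0.994 × 4 × 2 = 668 kips → 0.75 × 668 = 501 kips.
Bearing (1.5 l_c t F_u ≤ 3.0 d t F_u): upper limit = 3.0·1.125·0.75·65 = 164.5 kips.
  Edge l_c = 1.75 − 1.25/2 = 1.125 → r_n = 82.27 kips; interior l_c = 3.25 − 1.25 = 2 → r_n = 146.2 kips.
  R_n,bearing = 1·82.27 + 3·146.2 = 521 kips → 0.75 × 521 = 391 kips.
Bearing governs: 391 kips.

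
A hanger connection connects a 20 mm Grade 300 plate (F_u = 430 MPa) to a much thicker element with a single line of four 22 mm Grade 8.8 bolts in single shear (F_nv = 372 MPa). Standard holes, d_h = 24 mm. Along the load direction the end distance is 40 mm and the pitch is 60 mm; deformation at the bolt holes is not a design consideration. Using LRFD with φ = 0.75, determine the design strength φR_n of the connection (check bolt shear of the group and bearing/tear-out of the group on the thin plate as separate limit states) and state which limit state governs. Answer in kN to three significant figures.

424 kN (bolt shear governs)

Bolt shear: A_b = π·22²/4 = 380.1 mm²; R_n = 372 × 380.1 × 4 × 1 / 1000 = 565.6 kN → 0.75 × 565.6 = 424 kN.
Bearing (1.5 l_c t F_u ≤ 3.0 d t F_u): upper limit = 3.0·22·20·430 / 1000 = 567.6 kN.
  Edge l_c = 40 − 24/2 = 28 → r_n = 361.2 kN; interior l_c = 60 − 24 = 36 → r_n = 464.4 kN.
  R_n,bearing = 1·361.2 + 3·464.4 = 1754 kN → 0.75 × 1754 = 1320 kN.
Bolt shear governs: 424 kN.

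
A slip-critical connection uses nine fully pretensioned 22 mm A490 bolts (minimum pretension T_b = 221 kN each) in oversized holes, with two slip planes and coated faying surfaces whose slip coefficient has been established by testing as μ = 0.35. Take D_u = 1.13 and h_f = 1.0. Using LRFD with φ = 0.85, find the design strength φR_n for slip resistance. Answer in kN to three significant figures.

R_n = μ · D_u · h_f · T_b · n_s · n_b = 0.35 × 1.13 × 1.0 × 221 × 2 × 9 = 1573 kN.
Design strength φR_n = 0.85 × 1573 = 1340 kN.

1340 kN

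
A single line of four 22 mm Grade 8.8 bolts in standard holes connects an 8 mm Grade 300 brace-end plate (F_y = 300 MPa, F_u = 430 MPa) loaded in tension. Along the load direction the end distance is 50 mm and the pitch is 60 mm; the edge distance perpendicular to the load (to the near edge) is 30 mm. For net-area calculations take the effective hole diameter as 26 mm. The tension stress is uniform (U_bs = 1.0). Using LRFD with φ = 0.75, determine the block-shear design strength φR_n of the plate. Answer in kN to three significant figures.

259 kN

Shear plane L_v = 50 + 3·60 = 230 mm; A_gv = 230 × 8 = 1840 mm².
A_nv = (230 − 3.5·26) × 8 = 1112 mm².
A_nt = (30 − 0.5·26) × 8 = 136 mm².
0.6 F_u A_nv = 286.9 kN; 0.6 F_y A_gv = 331.2 kN → shear rupture governs the shear term.
R_n = 286.9 + 1.0 × 430 × 136 / 1000 = 345.4 kN.
Design strength φR_n = 0.75 × 345.4 = 259 kN.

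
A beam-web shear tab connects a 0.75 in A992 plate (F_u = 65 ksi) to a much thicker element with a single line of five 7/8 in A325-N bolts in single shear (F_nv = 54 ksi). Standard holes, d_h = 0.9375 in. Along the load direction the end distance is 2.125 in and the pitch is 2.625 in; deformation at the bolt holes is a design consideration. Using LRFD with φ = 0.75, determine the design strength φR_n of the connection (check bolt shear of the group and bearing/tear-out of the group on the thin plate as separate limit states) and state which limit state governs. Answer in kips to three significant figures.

122 kips (bolt shear governs)

Bolt shear: A_b = π·0.875²/4 = 0.6013 in²; R_n = 54 × 0.6013 × 5 × 1 = 162.4 kips → 0.75 × 162.4 = 122 kips.
Bearing (1.2 l_c t F_u ≤ 2.4 d t F_u): upper limit = 2.4·0.875·0.75·65 = 102.4 kips.
  Edge l_c = 2.125 − 0.9375/2 = 1.656 → r_n = 96.89 kips; interior l_c = 2.625 − 0.9375 = 1.688 → r_n = 98.72 kips.
  R_n,bearing = 1·96.89 + 4·98.72 = 491.8 kips → 0.75 × 491.8 = 369 kips.
Bolt shear governs: 122 kips.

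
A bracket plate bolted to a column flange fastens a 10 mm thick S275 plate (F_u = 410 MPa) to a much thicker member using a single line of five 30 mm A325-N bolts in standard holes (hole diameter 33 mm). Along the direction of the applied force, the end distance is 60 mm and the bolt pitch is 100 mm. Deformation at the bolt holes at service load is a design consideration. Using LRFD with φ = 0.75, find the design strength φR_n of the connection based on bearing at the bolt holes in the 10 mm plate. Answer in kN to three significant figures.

1050 kN

Per bolt r_n = 1.2 l_c t F_u ≤ 2.4 d t F_u; upper limit = 2.4 × 30 × 10 × 410 / 1000 = 295.2 kN.
Edge bolt: l_c = 60 − 33/2 = 43.5 mm → 1.2 × 43.5 × 10 × 410 / 1000 = 214 → r_n = 214 kN.
Interior bolts: l_c = 100 − 33 = 67 mm → 1.2 × 67 × 10 × 410 / 1000 = 329.6 → r_n = 295.2 kN.
R_n = 1 × 214 + 4 × 295.2 = 1395 kN.
Design strength φR_n = 0.75 × 1395 = 1050 kN.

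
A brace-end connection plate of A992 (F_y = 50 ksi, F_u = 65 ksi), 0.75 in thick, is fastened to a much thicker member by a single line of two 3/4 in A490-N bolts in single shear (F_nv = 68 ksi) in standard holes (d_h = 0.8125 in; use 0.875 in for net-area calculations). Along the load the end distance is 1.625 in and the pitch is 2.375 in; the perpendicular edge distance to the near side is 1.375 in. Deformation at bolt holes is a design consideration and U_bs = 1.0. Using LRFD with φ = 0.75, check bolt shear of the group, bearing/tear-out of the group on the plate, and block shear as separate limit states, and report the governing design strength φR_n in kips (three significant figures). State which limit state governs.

Bolt shear: A_b = π·0.75²/4 = 0.4418 in²; R_n = 68 × 0.4418 × 2 × 1 = 60.08 kips → 0.75 × 60.08 = 45.1 kips.
Bearing: edge l_c = 1.219, r_n = 71.3 kips; interior l_c = 1.562, r_n = 87.75 kips; R_n = 71.3 + 1·87.75 = 159 kips → 119 kips.
Block shear: A_gv = 3, A_nv = 2.016, A_nt = 0.7031 in²; R_n = min(0.6F_uA_nv, 0.6F_yA_gv) + U_bs·F_u·A_nt = 124.3 kips → 93.2 kips.
Bolt shear governs: 45.1 kips.

45.1 kips (bolt shear governs)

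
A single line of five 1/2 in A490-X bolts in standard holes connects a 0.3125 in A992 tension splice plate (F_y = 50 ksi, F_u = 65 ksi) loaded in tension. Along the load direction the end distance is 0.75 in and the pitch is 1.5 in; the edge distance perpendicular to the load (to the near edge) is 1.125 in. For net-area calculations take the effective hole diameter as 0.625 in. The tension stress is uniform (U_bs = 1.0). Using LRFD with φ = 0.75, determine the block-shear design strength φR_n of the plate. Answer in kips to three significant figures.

Shear plane L_v = 0.75 + 4·1.5 = 6.75 in; A_gv = 6.75 × 0.3125 = 2.109 in².
A_nv = (6.75 − 4.5·0.625) × 0.3125 = 1.23 in².
A_nt = (1.125 − 0.5·0.625) × 0.3125 = 0.2539 in².
0.6 F_u A_nv = 47.99 kips; 0.6 F_y A_gv = 63.28 kips → shear rupture governs the shear term.
R_n = 47.99 + 1.0 × 65 × 0.2539 = 64.49 kips.
Design strength φR_n = 0.75 × 64.49 = 48.4 kips.

48.4 kips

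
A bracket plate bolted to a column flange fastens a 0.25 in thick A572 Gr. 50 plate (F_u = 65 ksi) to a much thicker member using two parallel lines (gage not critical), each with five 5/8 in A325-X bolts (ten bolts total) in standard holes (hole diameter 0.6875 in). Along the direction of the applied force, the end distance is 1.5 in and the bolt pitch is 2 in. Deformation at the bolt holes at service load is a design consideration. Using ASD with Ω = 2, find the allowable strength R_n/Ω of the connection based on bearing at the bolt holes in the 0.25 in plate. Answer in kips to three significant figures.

120 kips

Per bolt r_n = 1.2 l_c t F_u ≤ 2.4 d t F_u; upper limit = 2.4 × 0.625 × 0.25 × 65 = 24.38 kips.
Edge bolt: l_c = 1.5 − 0.6875/2 = 1.156 in → 1.2 × 1.156 × 0.25 × 65 = 22.55 → r_n = 22.55 kips.
Interior bolts: l_c = 2 − 0.6875 = 1.312 in → 1.2 × 1.312 × 0.25 × 65 = 25.59 → r_n = 24.38 kips.
R_n = 2 × 22.55 + 8 × 24.38 = 240.1 kips.
Allowable strength R_n/Ω = 240.1 / 2 = 120 kips.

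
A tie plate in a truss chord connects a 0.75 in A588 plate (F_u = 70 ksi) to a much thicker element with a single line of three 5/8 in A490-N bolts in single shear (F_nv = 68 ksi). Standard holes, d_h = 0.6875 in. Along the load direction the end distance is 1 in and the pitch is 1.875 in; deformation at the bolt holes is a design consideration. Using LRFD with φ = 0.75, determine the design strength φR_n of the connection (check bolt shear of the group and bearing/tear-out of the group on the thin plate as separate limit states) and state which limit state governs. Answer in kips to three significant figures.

Bolt shear: A_b = π·0.625²/4 = 0.3068 in²; R_n = 68 × 0.3068 × 3 × 1 = 62.59 kips → 0.75 × 62.59 = 46.9 kips.
Bearing (1.2 l_c t F_u ≤ 2.4 d t F_u): upper limit = 2.4·0.625·0.75·70 = 78.75 kips.
  Edge l_c = 1 − 0.6875/2 = 0.6562 → r_n = 41.34 kips; interior l_c = 1.875 − 0.6875 = 1.188 → r_n = 74.81 kips.
  R_n,bearing = 1·41.34 + 2·74.81 = 191 kips → 0.75 × 191 = 143 kips.
Bolt shear governs: 46.9 kips.

46.9 kips (bolt shear governs)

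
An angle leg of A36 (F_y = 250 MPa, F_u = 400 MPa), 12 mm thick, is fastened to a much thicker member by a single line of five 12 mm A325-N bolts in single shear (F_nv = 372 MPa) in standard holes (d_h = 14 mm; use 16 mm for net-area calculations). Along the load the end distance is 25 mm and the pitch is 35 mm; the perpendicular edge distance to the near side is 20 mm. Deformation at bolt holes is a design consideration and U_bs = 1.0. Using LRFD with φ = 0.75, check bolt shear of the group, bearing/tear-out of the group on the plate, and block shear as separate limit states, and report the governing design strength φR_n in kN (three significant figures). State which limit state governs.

Bolt shear: A_b = π·12²/4 = 113.1 mm²; R_n = 372 × 113.1 × 5 × 1 / 1000 = 210.4 kN → 0.75 × 210.4 = 158 kN.
Bearing: edge l_c = 18, r_n = 103.7 kN; interior l_c = 21, r_n = 121 kN; R_n = 103.7 + 4·121 = 587.5 kN → 441 kN.
Block shear: A_gv = 1980, A_nv = 1116, A_nt = 144 mm²; R_n = min(0.6F_uA_nv, 0.6F_yA_gv) + U_bs·F_u·A_nt = 325.4 kN → 244 kN.
Bolt shear governs: 158 kN.

158 kN (bolt shear governs)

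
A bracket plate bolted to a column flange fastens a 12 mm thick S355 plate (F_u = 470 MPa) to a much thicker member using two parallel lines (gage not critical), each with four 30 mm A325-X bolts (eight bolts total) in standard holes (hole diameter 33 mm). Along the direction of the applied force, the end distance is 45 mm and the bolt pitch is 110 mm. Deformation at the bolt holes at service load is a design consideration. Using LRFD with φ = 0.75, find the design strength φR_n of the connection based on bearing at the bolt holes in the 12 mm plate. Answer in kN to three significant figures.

Per bolt r_n = 1.2 l_c t F_u ≤ 2.4 d t F_u; upper limit = 2.4 × 30 × 12 × 470 / 1000 = 406.1 kN.
Edge bolt: l_c = 45 − 33/2 = 28.5 mm → 1.2 × 28.5 × 12 × 470 / 1000 = 192.9 → r_n = 192.9 kN.
Interior bolts: l_c = 110 − 33 = 77 mm → 1.2 × 77 × 12 × 470 / 1000 = 521.1 → r_n = 406.1 kN.
R_n = 2 × 192.9 + 6 × 406.1 = 2822 kN.
Design strength φR_n = 0.75 × 2822 = 2120 kN.

2120 kN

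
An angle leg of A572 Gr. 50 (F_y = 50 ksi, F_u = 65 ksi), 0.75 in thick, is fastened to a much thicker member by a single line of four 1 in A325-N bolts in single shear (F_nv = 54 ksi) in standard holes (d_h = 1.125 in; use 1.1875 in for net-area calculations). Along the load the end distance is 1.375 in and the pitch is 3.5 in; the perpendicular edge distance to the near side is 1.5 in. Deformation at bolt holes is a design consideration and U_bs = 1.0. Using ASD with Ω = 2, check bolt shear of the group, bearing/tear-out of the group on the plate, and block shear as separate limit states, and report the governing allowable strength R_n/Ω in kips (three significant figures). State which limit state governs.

Bolt shear: A_b = π·1²/4 = 0.7854 in²; R_n = 54 × 0.7854 × 4 × 1 = 169.6 kips → 169.6 / 2 = 84.8 kips.
Bearing: edge l_c = 0.8125, r_n = 47.53 kips; interior l_c = 2.375, r_n = 117 kips; R_n = 47.53 + 3·117 = 398.5 kips → 199 kips.
Block shear: A_gv = 8.906, A_nv = 5.789, A_nt = 0.6797 in²; R_n = min(0.6F_uA_nv, 0.6F_yA_gv) + U_bs·F_u·A_nt = 270 kips → 135 kips.
Bolt shear governs: 84.8 kips.

84.8 kips (bolt shear governs)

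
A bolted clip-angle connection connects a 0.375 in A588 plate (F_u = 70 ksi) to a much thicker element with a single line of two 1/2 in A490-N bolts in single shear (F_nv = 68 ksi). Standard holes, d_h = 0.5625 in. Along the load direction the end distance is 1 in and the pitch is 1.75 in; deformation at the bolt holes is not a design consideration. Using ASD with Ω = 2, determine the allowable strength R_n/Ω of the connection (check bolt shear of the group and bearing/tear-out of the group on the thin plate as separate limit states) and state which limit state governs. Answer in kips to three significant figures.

13.4 kips (bolt shear governs)

Bolt shear: A_b = π·0.5²/4 = 0.1963 in²; R_n = 68 × 0.1963 × 2 × 1 = 26.7 kips → 26.7 / 2 = 13.4 kips.
Bearing (1.5 l_c t F_u ≤ 3.0 d t F_u): upper limit = 3.0·0.5·0.375·70 = 39.38 kips.
  Edge l_c = 1 − 0.5625/2 = 0.7188 → r_n = 28.3 kips; interior l_c = 1.75 − 0.5625 = 1.188 → r_n = 39.38 kips.
  R_n,bearing = 1·28.3 + 1·39.38 = 67.68 kips → 67.68 / 2 = 33.8 kips.
Bolt shear governs: 13.4 kips.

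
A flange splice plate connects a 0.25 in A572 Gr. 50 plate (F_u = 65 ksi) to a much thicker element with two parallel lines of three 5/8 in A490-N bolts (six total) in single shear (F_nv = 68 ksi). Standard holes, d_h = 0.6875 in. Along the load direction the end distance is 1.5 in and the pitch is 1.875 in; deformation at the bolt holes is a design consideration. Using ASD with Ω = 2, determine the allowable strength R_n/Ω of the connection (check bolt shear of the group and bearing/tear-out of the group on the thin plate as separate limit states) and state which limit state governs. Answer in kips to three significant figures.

Bolt shear: A_b = π·0.625²/4 = 0.3068 in²; R_n = 68 × 0.3068 × 6 × 1 = 125.2 kips → 125.2 / 2 = 62.6 kips.
Bearing (1.2 l_c t F_u ≤ 2.4 d t F_u): upper limit = 2.4·0.625·0.25·65 = 24.38 kips.
  Edge l_c = 1.5 − 0.6875/2 = 1.156 → r_n = 22.55 kips; interior l_c = 1.875 − 0.6875 = 1.188 → r_n = 23.16 kips.
  R_n,bearing = 2·22.55 + 4·23.16 = 137.7 kips → 137.7 / 2 = 68.9 kips.
Bolt shear governs: 62.6 kips.

62.6 kips (bolt shear governs)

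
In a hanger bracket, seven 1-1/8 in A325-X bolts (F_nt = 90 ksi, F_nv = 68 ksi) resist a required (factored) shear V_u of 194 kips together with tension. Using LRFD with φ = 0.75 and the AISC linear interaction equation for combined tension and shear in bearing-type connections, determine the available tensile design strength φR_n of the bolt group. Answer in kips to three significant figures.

A_b = π·1.125²/4 = 0.994 in²; f_rv = 194 / (7 × 0.994) = 27.88 ksi.
F'_nt = 1.3 F_nt − (F_nt / φF_nv) f_rv = 1.3·90 − (90/(0.75·68))·27.88 = 67.8 ksi, capped at F_nt → F'_nt = 67.8 ksi.
R_n = F'_nt · A_b · n = 67.8 × 0.994 × 7 = 471.7 kips.
Design strength φR_n = 0.75 × 471.7 = 354 kips.

354 kips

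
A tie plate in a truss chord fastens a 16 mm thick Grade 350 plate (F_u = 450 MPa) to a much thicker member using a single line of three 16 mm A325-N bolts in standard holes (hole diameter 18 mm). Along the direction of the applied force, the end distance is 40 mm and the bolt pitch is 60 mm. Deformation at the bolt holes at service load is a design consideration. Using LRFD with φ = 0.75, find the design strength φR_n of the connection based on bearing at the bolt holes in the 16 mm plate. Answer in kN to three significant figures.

Per bolt r_n = 1.2 l_c t F_u ≤ 2.4 d t F_u; upper limit = 2.4 × 16 × 16 × 450 / 1000 = 276.5 kN.
Edge bolt: l_c = 40 − 18/2 = 31 mm → 1.2 × 31 × 16 × 450 / 1000 = 267.8 → r_n = 267.8 kN.
Interior bolts: l_c = 60 − 18 = 42 mm → 1.2 × 42 × 16 × 450 / 1000 = 362.9 → r_n = 276.5 kN.
R_n = 1 × 267.8 + 2 × 276.5 = 820.8 kN.
Design strength φR_n = 0.75 × 820.8 = 616 kN.

616 kN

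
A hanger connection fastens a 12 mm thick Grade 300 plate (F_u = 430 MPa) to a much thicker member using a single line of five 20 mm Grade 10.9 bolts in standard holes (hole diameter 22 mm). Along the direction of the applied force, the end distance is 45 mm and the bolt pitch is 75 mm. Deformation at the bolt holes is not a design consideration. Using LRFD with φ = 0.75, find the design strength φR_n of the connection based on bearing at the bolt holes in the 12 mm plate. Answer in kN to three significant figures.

1130 kN

Per bolt r_n = 1.5 l_c t F_u ≤ 3.0 d t F_u; upper limit = 3.0 × 20 × 12 × 430 / 1000 = 309.6 kN.
Edge bolt: l_c = 45 − 22/2 = 34 mm → 1.5 × 34 × 12 × 430 / 1000 = 263.2 → r_n = 263.2 kN.
Interior bolts: l_c = 75 − 22 = 53 mm → 1.5 × 53 × 12 × 430 / 1000 = 410.2 → r_n = 309.6 kN.
R_n = 1 × 263.2 + 4 × 309.6 = 1502 kN.
Design strength φR_n = 0.75 × 1502 = 1130 kN.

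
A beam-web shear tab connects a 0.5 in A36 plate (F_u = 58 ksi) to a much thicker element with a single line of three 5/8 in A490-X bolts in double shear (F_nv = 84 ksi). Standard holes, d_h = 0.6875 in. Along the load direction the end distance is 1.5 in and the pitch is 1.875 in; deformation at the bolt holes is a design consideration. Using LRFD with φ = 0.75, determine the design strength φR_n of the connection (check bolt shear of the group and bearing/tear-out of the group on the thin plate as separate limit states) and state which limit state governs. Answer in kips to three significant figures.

92.2 kips (bearing governs)

Bolt shear: A_b = π·0.625²/4 = 0.3068 in²; R_n = 84 × 0.3068 × 3 × 2 = 154.6 kips → 0.75 × 154.6 = 116 kips.
Bearing (1.2 l_c t F_u ≤ 2.4 d t F_u): upper limit = 2.4·0.625·0.5·58 = 43.5 kips.
  Edge l_c = 1.5 − 0.6875/2 = 1.156 → r_n = 40.24 kips; interior l_c = 1.875 − 0.6875 = 1.188 → r_n = 41.33 kips.
  R_n,bearing = 1·40.24 + 2·41.33 = 122.9 kips → 0.75 × 122.9 = 92.2 kips.
Bearing governs: 92.2 kips.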